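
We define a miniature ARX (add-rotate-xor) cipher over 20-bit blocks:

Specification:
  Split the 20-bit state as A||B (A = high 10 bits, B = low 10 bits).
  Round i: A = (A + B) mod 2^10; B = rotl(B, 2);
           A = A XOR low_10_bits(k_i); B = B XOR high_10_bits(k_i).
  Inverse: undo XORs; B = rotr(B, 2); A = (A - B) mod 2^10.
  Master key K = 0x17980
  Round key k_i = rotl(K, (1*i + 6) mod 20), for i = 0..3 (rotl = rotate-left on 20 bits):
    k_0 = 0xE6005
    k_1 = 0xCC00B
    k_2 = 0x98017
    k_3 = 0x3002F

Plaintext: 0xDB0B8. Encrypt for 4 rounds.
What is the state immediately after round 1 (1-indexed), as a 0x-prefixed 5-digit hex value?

0x08578

s_0 = plaintext = 0xDB0B8
s_1 = Round(s_0, k_0) = 0x08578
s_2 = Round(s_1, k_1) = 0x64AD1
s_3 = Round(s_2, k_2) = 0x1D126
s_4 = Round(s_3, k_3) = 0x6D459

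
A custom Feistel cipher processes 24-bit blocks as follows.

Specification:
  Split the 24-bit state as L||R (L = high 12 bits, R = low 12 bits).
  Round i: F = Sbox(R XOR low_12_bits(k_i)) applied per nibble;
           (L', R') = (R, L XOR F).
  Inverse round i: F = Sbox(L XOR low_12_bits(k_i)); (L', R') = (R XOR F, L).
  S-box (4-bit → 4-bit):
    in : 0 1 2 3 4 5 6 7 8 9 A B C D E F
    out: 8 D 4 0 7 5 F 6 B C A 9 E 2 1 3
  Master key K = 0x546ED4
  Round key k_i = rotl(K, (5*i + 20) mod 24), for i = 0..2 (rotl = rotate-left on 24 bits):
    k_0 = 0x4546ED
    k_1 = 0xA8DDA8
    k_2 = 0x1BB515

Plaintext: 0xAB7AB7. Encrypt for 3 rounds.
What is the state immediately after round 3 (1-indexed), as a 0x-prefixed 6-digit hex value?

0x6C24CB

s_0 = plaintext = 0xAB7AB7
s_1 = Round(s_0, k_0) = 0xAB74ED
s_2 = Round(s_1, k_1) = 0x4ED6C2
s_3 = Round(s_2, k_2) = 0x6C24CB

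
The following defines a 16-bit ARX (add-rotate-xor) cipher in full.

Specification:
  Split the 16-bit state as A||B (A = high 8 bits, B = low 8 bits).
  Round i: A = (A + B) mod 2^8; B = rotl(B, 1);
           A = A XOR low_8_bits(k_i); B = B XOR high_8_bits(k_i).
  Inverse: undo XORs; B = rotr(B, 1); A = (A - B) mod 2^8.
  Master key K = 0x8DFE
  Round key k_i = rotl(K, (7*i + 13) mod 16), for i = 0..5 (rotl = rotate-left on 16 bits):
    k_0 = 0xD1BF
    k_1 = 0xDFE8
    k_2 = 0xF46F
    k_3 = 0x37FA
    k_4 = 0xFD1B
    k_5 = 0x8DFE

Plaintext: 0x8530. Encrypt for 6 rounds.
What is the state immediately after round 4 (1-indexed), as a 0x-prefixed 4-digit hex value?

0x172C

s_0 = plaintext = 0x8530
s_1 = Round(s_0, k_0) = 0x0AB1
s_2 = Round(s_1, k_1) = 0x53BC
s_3 = Round(s_2, k_2) = 0x608D
s_4 = Round(s_3, k_3) = 0x172C
s_5 = Round(s_4, k_4) = 0x58A5
s_6 = Round(s_5, k_5) = 0x03C6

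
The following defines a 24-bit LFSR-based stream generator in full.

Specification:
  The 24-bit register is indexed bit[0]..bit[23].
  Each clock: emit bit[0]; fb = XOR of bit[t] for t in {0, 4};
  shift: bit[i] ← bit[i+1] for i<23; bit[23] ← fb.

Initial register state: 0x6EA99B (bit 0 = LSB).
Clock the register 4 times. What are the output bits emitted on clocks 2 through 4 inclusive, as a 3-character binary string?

101

reg_0 = 0x6EA99B
clock 1: out=1, reg = 0x3754CD
clock 2: out=1, reg = 0x9BAA66
clock 3: out=0, reg = 0x4DD533
clock 4: out=1, reg = 0x26EA99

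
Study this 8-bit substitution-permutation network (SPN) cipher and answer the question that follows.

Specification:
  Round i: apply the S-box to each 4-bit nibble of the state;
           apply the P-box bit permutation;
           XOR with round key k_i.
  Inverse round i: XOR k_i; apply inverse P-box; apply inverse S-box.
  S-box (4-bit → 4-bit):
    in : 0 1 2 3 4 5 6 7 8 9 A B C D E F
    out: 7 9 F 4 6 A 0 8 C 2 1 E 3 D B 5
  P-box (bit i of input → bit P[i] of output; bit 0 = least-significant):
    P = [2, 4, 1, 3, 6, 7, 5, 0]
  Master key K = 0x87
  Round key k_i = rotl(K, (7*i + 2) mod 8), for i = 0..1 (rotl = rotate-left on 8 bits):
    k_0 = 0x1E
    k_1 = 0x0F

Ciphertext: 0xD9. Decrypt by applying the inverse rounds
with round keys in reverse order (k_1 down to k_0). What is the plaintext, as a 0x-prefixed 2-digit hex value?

0xC2

s_0 = ciphertext = 0xD9
s_1 = InvRound(s_0, k_1) = 0xC0
s_2 = InvRound(s_1, k_0) = 0xC2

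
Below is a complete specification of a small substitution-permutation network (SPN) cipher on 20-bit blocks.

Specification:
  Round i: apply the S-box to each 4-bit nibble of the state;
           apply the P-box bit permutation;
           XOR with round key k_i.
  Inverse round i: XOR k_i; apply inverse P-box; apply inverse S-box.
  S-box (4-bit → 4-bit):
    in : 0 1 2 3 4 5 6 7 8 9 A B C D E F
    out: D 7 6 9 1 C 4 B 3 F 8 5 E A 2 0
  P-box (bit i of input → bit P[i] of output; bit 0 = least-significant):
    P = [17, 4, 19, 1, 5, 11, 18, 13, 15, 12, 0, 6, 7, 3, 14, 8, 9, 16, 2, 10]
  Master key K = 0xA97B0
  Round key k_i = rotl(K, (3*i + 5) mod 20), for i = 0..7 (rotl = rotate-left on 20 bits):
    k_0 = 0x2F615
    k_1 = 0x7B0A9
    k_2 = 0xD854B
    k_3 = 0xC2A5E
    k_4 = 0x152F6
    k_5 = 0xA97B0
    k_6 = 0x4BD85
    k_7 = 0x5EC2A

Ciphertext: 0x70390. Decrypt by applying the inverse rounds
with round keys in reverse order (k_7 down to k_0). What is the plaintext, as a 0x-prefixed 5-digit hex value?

s_0 = ciphertext = 0x70390
s_1 = InvRound(s_0, k_7) = 0x39477
s_2 = InvRound(s_1, k_6) = 0xE3A97
s_3 = InvRound(s_2, k_5) = 0x5AB9A
s_4 = InvRound(s_3, k_4) = 0x6C79F
s_5 = InvRound(s_4, k_3) = 0xA00DB
s_6 = InvRound(s_5, k_2) = 0xD3468
s_7 = InvRound(s_6, k_1) = 0xA40FB
s_8 = InvRound(s_7, k_0) = 0x08735

0x08735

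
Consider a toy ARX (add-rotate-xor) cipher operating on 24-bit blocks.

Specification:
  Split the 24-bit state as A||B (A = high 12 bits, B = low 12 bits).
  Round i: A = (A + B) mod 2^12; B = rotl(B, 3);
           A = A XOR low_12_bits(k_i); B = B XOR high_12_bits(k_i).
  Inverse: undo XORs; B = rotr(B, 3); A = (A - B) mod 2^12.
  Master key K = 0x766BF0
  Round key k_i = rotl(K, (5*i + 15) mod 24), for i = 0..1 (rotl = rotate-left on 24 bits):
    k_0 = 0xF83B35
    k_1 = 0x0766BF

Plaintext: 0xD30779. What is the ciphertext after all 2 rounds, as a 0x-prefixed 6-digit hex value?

s_0 = plaintext = 0xD30779
s_1 = Round(s_0, k_0) = 0xF9C448
s_2 = Round(s_1, k_1) = 0x55B234

0x55B234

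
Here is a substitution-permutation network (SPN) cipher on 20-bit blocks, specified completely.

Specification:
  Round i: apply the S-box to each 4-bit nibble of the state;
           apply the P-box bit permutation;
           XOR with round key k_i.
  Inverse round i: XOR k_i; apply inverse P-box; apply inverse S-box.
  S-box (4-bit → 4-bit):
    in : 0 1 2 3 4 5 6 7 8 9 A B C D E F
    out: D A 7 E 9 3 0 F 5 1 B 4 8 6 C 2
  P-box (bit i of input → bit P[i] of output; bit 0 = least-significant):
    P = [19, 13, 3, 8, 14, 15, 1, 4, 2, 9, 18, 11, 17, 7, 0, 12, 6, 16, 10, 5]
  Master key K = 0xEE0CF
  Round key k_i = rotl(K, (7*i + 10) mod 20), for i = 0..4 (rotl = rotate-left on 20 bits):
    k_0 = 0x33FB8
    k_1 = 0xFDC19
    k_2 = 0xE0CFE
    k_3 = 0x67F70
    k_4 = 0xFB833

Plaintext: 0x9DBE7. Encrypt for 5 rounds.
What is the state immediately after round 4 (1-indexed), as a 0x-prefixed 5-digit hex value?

s_0 = plaintext = 0x9DBE7
s_1 = Round(s_0, k_0) = 0xF1E63
s_2 = Round(s_1, k_1) = 0xAE591
s_3 = Round(s_2, k_2) = 0xF7F9B
s_4 = Round(s_3, k_3) = 0x52DF9
s_5 = Round(s_4, k_4) = 0x03AF2

0x52DF9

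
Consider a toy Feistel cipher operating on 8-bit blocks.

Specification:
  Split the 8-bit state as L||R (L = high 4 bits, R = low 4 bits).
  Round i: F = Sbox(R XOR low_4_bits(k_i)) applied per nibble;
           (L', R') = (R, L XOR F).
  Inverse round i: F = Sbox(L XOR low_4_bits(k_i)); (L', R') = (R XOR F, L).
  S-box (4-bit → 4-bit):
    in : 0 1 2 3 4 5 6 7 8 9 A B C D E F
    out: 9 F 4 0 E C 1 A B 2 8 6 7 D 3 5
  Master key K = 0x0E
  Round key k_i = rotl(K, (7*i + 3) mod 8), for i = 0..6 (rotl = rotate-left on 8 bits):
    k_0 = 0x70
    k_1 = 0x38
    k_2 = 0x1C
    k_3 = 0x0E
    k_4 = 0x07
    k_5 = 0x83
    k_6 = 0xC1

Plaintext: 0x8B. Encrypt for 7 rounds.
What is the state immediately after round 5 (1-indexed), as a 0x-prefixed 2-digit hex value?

0x5B

s_0 = plaintext = 0x8B
s_1 = Round(s_0, k_0) = 0xBE
s_2 = Round(s_1, k_1) = 0xEA
s_3 = Round(s_2, k_2) = 0xAF
s_4 = Round(s_3, k_3) = 0xF5
s_5 = Round(s_4, k_4) = 0x5B
s_6 = Round(s_5, k_5) = 0xBE
s_7 = Round(s_6, k_6) = 0xEE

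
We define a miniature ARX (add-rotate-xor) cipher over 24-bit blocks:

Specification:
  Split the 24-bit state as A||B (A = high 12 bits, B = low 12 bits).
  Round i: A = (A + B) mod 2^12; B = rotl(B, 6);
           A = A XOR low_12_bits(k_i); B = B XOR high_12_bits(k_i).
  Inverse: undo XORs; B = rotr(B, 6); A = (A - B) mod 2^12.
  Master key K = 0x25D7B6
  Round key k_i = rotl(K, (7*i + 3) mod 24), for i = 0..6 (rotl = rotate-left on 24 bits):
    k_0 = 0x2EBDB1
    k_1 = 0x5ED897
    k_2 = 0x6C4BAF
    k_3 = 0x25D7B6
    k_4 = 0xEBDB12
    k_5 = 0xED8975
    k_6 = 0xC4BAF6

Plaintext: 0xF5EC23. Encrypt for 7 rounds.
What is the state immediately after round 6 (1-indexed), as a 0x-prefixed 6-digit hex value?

s_0 = plaintext = 0xF5EC23
s_1 = Round(s_0, k_0) = 0x630A1B
s_2 = Round(s_1, k_1) = 0x8DC305
s_3 = Round(s_2, k_2) = 0x04E788
s_4 = Round(s_3, k_3) = 0x060043
s_5 = Round(s_4, k_4) = 0xBB1E7C
s_6 = Round(s_5, k_5) = 0x3581E1
s_7 = Round(s_6, k_6) = 0xFCF40C

0x3581E1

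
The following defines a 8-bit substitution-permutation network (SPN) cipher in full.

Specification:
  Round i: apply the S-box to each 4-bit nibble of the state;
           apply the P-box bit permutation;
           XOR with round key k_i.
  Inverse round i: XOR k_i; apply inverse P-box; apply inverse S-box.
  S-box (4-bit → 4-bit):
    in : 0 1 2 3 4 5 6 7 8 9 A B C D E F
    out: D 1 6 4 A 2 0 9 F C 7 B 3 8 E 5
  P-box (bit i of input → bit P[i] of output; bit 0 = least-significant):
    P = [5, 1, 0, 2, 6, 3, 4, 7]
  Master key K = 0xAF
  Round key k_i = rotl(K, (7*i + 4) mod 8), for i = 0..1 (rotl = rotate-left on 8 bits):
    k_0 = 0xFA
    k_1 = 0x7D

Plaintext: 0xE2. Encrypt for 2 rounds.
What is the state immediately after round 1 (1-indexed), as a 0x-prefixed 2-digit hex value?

s_0 = plaintext = 0xE2
s_1 = Round(s_0, k_0) = 0x61
s_2 = Round(s_1, k_1) = 0x5D

0x61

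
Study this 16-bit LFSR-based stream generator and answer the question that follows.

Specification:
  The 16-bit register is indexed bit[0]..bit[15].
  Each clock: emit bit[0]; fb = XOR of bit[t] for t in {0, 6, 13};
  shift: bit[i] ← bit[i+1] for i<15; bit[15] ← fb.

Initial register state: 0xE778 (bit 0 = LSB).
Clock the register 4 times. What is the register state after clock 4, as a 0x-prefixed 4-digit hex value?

reg_0 = 0xE778
clock 1: out=0, reg = 0x73BC
clock 2: out=0, reg = 0xB9DE
clock 3: out=0, reg = 0x5CEF
clock 4: out=1, reg = 0x2E77

0x2E77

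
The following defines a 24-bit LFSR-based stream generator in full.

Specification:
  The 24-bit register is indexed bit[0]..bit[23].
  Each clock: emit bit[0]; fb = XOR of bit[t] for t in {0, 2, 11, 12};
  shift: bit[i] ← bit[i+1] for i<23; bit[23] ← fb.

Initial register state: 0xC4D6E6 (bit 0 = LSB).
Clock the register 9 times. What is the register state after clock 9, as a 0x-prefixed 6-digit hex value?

0xC4626B

reg_0 = 0xC4D6E6
clock 1: out=0, reg = 0x626B73
clock 2: out=1, reg = 0x3135B9
clock 3: out=1, reg = 0x189ADC
clock 4: out=0, reg = 0x8C4D6E
clock 5: out=0, reg = 0x4626B7
clock 6: out=1, reg = 0x23135B
clock 7: out=1, reg = 0x1189AD
clock 8: out=1, reg = 0x88C4D6
clock 9: out=0, reg = 0xC4626B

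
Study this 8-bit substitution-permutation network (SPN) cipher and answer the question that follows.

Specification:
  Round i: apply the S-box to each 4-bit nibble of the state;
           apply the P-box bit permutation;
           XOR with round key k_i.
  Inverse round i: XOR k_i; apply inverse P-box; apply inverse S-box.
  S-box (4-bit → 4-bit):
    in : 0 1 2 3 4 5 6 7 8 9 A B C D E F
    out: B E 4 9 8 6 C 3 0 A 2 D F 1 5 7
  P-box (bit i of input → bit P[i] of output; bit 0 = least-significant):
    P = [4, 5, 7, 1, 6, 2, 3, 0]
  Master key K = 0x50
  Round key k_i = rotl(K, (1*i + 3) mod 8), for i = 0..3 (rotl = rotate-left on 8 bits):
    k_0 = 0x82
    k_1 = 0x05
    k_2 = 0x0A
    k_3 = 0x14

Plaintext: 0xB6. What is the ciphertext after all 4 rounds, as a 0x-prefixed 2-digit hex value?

0x26

s_0 = plaintext = 0xB6
s_1 = Round(s_0, k_0) = 0x49
s_2 = Round(s_1, k_1) = 0x26
s_3 = Round(s_2, k_2) = 0x80
s_4 = Round(s_3, k_3) = 0x26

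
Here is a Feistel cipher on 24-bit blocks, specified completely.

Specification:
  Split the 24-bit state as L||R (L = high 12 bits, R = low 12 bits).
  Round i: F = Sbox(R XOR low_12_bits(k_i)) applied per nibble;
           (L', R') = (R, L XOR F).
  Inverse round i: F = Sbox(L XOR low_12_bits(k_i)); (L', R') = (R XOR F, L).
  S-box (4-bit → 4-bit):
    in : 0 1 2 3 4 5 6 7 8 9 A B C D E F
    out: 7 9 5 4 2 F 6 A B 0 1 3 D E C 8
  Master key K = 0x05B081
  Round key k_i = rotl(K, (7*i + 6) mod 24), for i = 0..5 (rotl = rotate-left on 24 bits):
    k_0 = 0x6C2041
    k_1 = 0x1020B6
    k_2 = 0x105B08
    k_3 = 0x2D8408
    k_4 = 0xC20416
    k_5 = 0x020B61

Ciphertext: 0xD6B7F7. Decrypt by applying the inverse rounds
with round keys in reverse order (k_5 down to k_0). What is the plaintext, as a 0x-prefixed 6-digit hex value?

s_0 = ciphertext = 0xD6B7F7
s_1 = InvRound(s_0, k_5) = 0x186D6B
s_2 = InvRound(s_1, k_4) = 0x26C186
s_3 = InvRound(s_2, k_3) = 0x7E426C
s_4 = InvRound(s_3, k_2) = 0xFA17E4
s_5 = InvRound(s_4, k_1) = 0xF7EFA1
s_6 = InvRound(s_5, k_0) = 0x7E9F7E

0x7E9F7E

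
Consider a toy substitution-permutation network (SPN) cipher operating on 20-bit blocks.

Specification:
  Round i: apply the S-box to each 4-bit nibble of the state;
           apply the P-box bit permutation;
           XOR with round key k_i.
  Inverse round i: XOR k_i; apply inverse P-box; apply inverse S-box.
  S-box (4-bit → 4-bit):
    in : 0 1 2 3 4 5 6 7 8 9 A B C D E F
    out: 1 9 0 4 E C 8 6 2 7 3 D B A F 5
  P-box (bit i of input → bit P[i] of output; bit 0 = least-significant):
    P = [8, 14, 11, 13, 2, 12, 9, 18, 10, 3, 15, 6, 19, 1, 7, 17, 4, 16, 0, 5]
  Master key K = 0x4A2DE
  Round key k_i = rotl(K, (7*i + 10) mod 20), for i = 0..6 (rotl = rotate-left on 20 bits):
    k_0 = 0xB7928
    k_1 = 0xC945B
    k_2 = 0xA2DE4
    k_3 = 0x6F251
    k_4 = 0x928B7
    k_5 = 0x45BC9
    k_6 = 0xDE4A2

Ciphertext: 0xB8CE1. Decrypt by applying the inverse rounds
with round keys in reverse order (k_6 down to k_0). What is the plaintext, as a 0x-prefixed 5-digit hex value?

0x5D620

s_0 = ciphertext = 0xB8CE1
s_1 = InvRound(s_0, k_6) = 0x3D664
s_2 = InvRound(s_1, k_5) = 0x4591F
s_3 = InvRound(s_2, k_4) = 0xDF8DC
s_4 = InvRound(s_3, k_3) = 0x7B8F3
s_5 = InvRound(s_4, k_2) = 0x9AFC0
s_6 = InvRound(s_5, k_1) = 0x9784B
s_7 = InvRound(s_6, k_0) = 0x5D620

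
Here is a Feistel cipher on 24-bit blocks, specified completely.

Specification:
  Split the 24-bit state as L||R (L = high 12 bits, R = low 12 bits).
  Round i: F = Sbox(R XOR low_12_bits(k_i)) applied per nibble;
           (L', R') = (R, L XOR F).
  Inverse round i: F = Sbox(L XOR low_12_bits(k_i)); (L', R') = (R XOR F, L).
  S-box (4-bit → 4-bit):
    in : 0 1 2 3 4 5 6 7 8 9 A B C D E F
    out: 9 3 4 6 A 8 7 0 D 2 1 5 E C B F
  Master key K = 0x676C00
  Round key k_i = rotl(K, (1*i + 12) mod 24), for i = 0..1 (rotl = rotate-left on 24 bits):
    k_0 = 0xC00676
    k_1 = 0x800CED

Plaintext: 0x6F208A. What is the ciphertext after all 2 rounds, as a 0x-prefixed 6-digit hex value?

s_0 = plaintext = 0x6F208A
s_1 = Round(s_0, k_0) = 0x08A10C
s_2 = Round(s_1, k_1) = 0x10CC39

0x10CC39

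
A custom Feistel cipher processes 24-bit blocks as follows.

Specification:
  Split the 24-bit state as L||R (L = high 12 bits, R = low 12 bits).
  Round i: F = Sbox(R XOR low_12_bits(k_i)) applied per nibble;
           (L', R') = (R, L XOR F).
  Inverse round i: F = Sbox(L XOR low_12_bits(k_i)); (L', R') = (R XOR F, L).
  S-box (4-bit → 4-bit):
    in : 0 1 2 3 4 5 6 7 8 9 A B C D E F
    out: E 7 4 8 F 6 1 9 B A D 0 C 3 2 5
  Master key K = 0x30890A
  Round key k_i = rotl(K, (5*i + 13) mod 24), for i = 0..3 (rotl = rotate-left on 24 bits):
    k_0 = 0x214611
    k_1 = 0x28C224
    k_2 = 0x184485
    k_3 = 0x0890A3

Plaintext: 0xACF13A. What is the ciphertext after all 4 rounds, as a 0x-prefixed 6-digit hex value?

0x79AF60

s_0 = plaintext = 0xACF13A
s_1 = Round(s_0, k_0) = 0x13A38F
s_2 = Round(s_1, k_1) = 0x38F6EA
s_3 = Round(s_2, k_2) = 0x6EA79A
s_4 = Round(s_3, k_3) = 0x79AF60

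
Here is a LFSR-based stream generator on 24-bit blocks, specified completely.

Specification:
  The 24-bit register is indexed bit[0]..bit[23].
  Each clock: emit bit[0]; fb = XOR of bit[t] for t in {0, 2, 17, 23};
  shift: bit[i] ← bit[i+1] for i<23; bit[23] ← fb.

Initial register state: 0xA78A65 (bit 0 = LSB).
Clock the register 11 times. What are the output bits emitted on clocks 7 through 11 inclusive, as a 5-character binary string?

10010

reg_0 = 0xA78A65
clock 1: out=1, reg = 0x53C532
clock 2: out=0, reg = 0xA9E299
clock 3: out=1, reg = 0x54F14C
clock 4: out=0, reg = 0xAA78A6
clock 5: out=0, reg = 0xD53C53
clock 6: out=1, reg = 0x6A9E29
clock 7: out=1, reg = 0x354F14
clock 8: out=0, reg = 0x9AA78A
clock 9: out=0, reg = 0x4D53C5
clock 10: out=1, reg = 0x26A9E2
clock 11: out=0, reg = 0x9354F1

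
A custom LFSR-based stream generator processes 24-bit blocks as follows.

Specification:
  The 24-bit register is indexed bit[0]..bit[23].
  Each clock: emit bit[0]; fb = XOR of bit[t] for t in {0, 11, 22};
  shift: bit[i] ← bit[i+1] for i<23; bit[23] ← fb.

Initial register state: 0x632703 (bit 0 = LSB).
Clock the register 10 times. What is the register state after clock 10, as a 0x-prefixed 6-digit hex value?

0xC798C9

reg_0 = 0x632703
clock 1: out=1, reg = 0x319381
clock 2: out=1, reg = 0x98C9C0
clock 3: out=0, reg = 0xCC64E0
clock 4: out=0, reg = 0xE63270
clock 5: out=0, reg = 0xF31938
clock 6: out=0, reg = 0x798C9C
clock 7: out=0, reg = 0x3CC64E
clock 8: out=0, reg = 0x1E6327
clock 9: out=1, reg = 0x8F3193
clock 10: out=1, reg = 0xC798C9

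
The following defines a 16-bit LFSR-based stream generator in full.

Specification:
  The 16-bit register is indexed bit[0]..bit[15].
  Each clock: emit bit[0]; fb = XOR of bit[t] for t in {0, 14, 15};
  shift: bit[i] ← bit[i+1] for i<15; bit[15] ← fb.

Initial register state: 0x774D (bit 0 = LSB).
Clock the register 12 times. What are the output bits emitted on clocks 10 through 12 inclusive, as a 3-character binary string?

reg_0 = 0x774D
clock 1: out=1, reg = 0x3BA6
clock 2: out=0, reg = 0x1DD3
clock 3: out=1, reg = 0x8EE9
clock 4: out=1, reg = 0x4774
clock 5: out=0, reg = 0xA3BA
clock 6: out=0, reg = 0xD1DD
clock 7: out=1, reg = 0xE8EE
clock 8: out=0, reg = 0x7477
clock 9: out=1, reg = 0x3A3B
clock 10: out=1, reg = 0x9D1D
clock 11: out=1, reg = 0x4E8E
clock 12: out=0, reg = 0xA747

110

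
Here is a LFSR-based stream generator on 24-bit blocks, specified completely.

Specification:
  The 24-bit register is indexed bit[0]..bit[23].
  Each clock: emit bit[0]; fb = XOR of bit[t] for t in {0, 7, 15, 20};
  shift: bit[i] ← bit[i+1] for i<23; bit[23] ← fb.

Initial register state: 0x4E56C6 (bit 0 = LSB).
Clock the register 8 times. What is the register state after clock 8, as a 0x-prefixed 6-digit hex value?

0xC34E56

reg_0 = 0x4E56C6
clock 1: out=0, reg = 0xA72B63
clock 2: out=1, reg = 0xD395B1
clock 3: out=1, reg = 0x69CAD8
clock 4: out=0, reg = 0x34E56C
clock 5: out=0, reg = 0x1A72B6
clock 6: out=0, reg = 0x0D395B
clock 7: out=1, reg = 0x869CAD
clock 8: out=1, reg = 0xC34E56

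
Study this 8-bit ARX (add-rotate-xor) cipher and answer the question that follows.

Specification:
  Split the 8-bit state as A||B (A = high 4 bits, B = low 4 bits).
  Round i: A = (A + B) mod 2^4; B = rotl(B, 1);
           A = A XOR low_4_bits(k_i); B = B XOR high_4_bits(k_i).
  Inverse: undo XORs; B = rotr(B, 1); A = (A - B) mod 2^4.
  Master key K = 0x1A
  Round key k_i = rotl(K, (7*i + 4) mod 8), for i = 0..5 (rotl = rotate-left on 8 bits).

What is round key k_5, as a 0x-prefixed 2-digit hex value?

0x0D

K = 0x1A
k_0 = rotl(K, (7*0+4) mod 8) = rotl(K, 4) = 0xA1
k_1 = rotl(K, (7*1+4) mod 8) = rotl(K, 3) = 0xD0
k_2 = rotl(K, (7*2+4) mod 8) = rotl(K, 2) = 0x68
k_3 = rotl(K, (7*3+4) mod 8) = rotl(K, 1) = 0x34
k_4 = rotl(K, (7*4+4) mod 8) = rotl(K, 0) = 0x1A
k_5 = rotl(K, (7*5+4) mod 8) = rotl(K, 7) = 0x0D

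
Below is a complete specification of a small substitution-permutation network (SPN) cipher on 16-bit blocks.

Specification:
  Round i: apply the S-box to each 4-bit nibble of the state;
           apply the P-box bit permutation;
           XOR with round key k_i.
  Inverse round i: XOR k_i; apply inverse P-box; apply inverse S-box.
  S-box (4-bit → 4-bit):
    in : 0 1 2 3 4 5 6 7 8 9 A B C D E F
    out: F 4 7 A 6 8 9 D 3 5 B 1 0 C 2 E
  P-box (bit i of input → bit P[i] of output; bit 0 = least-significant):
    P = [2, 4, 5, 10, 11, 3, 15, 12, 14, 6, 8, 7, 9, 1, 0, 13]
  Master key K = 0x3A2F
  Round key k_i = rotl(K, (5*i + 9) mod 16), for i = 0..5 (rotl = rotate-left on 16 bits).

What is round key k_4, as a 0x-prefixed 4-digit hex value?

0xE745

K = 0x3A2F
k_0 = rotl(K, (5*0+9) mod 16) = rotl(K, 9) = 0x5E74
k_1 = rotl(K, (5*1+9) mod 16) = rotl(K, 14) = 0xCE8B
k_2 = rotl(K, (5*2+9) mod 16) = rotl(K, 3) = 0xD179
k_3 = rotl(K, (5*3+9) mod 16) = rotl(K, 8) = 0x2F3A
k_4 = rotl(K, (5*4+9) mod 16) = rotl(K, 13) = 0xE745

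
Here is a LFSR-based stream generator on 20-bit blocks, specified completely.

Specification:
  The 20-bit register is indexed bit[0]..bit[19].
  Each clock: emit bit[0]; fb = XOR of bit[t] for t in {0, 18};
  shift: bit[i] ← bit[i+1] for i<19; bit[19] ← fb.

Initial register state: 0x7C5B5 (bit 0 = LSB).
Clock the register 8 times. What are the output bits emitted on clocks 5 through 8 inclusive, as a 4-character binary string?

1101

reg_0 = 0x7C5B5
clock 1: out=1, reg = 0x3E2DA
clock 2: out=0, reg = 0x1F16D
clock 3: out=1, reg = 0x8F8B6
clock 4: out=0, reg = 0x47C5B
clock 5: out=1, reg = 0x23E2D
clock 6: out=1, reg = 0x91F16
clock 7: out=0, reg = 0x48F8B
clock 8: out=1, reg = 0x247C5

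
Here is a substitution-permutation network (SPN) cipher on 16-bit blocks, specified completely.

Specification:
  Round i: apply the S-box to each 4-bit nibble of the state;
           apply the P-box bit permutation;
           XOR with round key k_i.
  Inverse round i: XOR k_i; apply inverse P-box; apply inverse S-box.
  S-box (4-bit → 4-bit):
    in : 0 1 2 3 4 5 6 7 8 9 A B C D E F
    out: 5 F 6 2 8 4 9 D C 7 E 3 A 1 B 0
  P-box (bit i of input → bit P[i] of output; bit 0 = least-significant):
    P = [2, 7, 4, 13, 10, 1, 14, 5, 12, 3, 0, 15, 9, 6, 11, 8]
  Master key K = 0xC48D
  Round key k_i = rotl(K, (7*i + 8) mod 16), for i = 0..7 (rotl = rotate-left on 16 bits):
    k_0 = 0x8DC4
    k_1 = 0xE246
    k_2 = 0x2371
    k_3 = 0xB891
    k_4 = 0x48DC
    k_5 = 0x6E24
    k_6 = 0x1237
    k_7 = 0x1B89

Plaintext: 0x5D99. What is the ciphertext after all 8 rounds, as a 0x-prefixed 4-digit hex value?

0x650B

s_0 = plaintext = 0x5D99
s_1 = Round(s_0, k_0) = 0xD152
s_2 = Round(s_1, k_1) = 0x30DF
s_3 = Round(s_2, k_2) = 0x3730
s_4 = Round(s_3, k_3) = 0x28C6
s_5 = Round(s_4, k_4) = 0xE0BB
s_6 = Round(s_5, k_5) = 0x79E3
s_7 = Round(s_6, k_6) = 0x0D9C
s_8 = Round(s_7, k_7) = 0x650B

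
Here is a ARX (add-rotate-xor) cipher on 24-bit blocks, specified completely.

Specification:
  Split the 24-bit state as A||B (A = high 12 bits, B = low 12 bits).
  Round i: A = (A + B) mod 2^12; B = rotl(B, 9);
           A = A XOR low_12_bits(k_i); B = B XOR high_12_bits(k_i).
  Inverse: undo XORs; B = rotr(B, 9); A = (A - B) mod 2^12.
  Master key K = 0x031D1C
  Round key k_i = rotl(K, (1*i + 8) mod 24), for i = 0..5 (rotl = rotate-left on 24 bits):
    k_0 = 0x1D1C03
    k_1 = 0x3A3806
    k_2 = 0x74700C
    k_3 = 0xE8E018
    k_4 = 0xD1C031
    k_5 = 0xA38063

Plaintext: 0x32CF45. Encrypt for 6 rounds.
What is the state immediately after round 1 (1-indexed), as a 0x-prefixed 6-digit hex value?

0xE72A39

s_0 = plaintext = 0x32CF45
s_1 = Round(s_0, k_0) = 0xE72A39
s_2 = Round(s_1, k_1) = 0x0AD0E4
s_3 = Round(s_2, k_2) = 0x19DF5B
s_4 = Round(s_3, k_3) = 0x0E0965
s_5 = Round(s_4, k_4) = 0xA74630
s_6 = Round(s_5, k_5) = 0x0C7AFE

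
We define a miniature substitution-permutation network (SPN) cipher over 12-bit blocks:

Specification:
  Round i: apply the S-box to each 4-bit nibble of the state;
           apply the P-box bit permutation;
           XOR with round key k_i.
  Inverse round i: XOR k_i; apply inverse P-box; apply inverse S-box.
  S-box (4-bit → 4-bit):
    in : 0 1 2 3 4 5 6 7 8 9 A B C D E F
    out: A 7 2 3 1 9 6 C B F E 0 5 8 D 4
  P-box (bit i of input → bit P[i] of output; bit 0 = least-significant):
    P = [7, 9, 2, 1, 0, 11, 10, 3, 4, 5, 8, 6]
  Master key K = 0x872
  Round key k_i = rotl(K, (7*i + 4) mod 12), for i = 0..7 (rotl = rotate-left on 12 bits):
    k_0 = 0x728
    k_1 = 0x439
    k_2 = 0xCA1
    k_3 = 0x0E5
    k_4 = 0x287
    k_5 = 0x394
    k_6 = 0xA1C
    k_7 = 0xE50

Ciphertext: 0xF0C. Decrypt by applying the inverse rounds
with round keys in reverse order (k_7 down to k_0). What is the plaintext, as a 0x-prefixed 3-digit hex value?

0xF06

s_0 = ciphertext = 0xF0C
s_1 = InvRound(s_0, k_7) = 0xEDF
s_2 = InvRound(s_1, k_6) = 0xDC5
s_3 = InvRound(s_2, k_5) = 0x512
s_4 = InvRound(s_3, k_4) = 0xCC1
s_5 = InvRound(s_4, k_3) = 0x26F
s_6 = InvRound(s_5, k_2) = 0xDA9
s_7 = InvRound(s_6, k_1) = 0xC24
s_8 = InvRound(s_7, k_0) = 0xF06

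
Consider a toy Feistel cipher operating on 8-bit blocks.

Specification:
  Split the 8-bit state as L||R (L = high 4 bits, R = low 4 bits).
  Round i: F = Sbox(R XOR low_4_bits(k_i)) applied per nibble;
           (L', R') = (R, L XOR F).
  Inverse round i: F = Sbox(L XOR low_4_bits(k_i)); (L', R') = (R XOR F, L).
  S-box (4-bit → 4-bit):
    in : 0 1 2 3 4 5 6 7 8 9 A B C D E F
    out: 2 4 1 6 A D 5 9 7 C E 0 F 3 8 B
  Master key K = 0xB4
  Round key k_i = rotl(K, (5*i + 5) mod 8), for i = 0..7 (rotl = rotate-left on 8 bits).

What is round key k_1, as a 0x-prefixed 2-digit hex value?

K = 0xB4
k_0 = rotl(K, (5*0+5) mod 8) = rotl(K, 5) = 0x96
k_1 = rotl(K, (5*1+5) mod 8) = rotl(K, 2) = 0xD2

0xD2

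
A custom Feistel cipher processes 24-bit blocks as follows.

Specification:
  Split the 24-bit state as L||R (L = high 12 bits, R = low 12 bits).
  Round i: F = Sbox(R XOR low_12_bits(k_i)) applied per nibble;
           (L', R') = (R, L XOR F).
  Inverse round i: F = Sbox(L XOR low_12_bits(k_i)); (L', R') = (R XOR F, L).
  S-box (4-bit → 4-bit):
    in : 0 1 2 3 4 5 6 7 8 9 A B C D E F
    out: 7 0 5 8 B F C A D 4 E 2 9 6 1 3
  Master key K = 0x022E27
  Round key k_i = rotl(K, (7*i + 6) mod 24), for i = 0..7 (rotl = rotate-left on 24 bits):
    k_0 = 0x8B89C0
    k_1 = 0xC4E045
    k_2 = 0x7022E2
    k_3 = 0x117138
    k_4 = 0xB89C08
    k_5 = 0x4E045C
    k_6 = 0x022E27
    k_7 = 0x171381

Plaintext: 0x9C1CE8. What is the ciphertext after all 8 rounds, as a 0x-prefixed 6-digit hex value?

s_0 = plaintext = 0x9C1CE8
s_1 = Round(s_0, k_0) = 0xCE869C
s_2 = Round(s_1, k_1) = 0x69C08C
s_3 = Round(s_2, k_2) = 0x08C35D
s_4 = Round(s_3, k_3) = 0x35D543
s_5 = Round(s_4, k_4) = 0x5437EF
s_6 = Round(s_5, k_5) = 0x7EFD6B
s_7 = Round(s_6, k_6) = 0xD6BF56
s_8 = Round(s_7, k_7) = 0xF56401

0xF56401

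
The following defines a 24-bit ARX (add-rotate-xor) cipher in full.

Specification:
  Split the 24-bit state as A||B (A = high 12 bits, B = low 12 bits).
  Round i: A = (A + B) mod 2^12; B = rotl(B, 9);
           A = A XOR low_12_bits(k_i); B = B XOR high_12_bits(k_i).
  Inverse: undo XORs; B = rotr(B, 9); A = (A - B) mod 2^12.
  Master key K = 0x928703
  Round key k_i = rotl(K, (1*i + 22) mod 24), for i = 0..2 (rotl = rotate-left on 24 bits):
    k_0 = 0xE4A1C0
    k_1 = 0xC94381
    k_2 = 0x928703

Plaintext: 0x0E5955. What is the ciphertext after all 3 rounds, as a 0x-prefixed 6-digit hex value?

s_0 = plaintext = 0x0E5955
s_1 = Round(s_0, k_0) = 0xBFA560
s_2 = Round(s_1, k_1) = 0x2DBC38
s_3 = Round(s_2, k_2) = 0x8108AF

0x8108AF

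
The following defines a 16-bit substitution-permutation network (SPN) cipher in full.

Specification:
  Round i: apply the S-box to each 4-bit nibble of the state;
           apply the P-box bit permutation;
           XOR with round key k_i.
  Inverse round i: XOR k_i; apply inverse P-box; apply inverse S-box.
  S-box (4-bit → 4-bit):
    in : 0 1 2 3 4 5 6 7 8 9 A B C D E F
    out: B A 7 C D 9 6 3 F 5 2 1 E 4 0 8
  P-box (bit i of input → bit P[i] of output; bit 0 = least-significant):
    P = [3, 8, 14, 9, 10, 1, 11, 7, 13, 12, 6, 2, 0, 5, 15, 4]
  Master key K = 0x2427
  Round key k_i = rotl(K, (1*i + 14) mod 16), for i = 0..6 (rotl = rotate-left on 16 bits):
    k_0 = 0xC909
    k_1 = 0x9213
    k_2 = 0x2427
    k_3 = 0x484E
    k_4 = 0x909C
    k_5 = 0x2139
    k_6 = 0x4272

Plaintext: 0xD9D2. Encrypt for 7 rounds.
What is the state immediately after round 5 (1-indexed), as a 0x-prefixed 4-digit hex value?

s_0 = plaintext = 0xD9D2
s_1 = Round(s_0, k_0) = 0x2041
s_2 = Round(s_1, k_1) = 0x2DB6
s_3 = Round(s_2, k_2) = 0xE146
s_4 = Round(s_3, k_3) = 0x15CA
s_5 = Round(s_4, k_4) = 0xB92A
s_6 = Round(s_5, k_5) = 0x0C7A
s_7 = Round(s_6, k_6) = 0x5705

0xB92A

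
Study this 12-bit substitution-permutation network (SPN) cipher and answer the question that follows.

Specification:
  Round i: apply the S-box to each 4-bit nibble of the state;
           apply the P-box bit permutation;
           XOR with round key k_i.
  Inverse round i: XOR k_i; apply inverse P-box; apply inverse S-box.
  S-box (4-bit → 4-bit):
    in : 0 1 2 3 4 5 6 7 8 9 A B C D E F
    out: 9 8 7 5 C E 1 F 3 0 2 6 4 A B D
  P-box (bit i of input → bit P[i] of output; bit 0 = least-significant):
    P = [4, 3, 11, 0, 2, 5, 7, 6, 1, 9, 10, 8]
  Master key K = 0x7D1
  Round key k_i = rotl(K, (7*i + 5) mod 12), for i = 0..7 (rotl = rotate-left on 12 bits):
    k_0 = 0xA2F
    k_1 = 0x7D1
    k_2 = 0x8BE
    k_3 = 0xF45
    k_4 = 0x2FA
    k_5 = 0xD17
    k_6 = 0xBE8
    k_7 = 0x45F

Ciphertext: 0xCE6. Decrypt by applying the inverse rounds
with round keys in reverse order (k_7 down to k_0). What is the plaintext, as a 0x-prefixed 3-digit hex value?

s_0 = ciphertext = 0xCE6
s_1 = InvRound(s_0, k_7) = 0x9B7
s_2 = InvRound(s_1, k_6) = 0x80E
s_3 = InvRound(s_2, k_5) = 0x49E
s_4 = InvRound(s_3, k_4) = 0xBE9
s_5 = InvRound(s_4, k_3) = 0xC2A
s_6 = InvRound(s_5, k_2) = 0xC36
s_7 = InvRound(s_6, k_1) = 0xE74
s_8 = InvRound(s_7, k_0) = 0x31E

0x31E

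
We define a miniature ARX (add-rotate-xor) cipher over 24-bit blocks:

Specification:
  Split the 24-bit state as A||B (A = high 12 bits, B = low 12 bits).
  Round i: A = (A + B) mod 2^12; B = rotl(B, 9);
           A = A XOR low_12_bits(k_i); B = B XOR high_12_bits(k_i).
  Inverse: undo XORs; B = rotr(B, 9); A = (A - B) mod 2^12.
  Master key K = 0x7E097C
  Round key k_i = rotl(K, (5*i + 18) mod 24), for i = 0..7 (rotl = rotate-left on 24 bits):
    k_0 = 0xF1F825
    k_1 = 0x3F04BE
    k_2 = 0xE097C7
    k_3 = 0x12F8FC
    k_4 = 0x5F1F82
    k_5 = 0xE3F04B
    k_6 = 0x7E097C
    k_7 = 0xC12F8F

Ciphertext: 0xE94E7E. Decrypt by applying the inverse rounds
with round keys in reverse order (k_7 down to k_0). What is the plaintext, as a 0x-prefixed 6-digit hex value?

0x6714FC

s_0 = ciphertext = 0xE94E7E
s_1 = InvRound(s_0, k_7) = 0xDBA361
s_2 = InvRound(s_1, k_6) = 0x0BC40A
s_3 = InvRound(s_2, k_5) = 0xF4A1AD
s_4 = InvRound(s_3, k_4) = 0xDE62E2
s_5 = InvRound(s_4, k_3) = 0x6B1E69
s_6 = InvRound(s_5, k_2) = 0xE76300
s_7 = InvRound(s_6, k_1) = 0x348780
s_8 = InvRound(s_7, k_0) = 0x6714FC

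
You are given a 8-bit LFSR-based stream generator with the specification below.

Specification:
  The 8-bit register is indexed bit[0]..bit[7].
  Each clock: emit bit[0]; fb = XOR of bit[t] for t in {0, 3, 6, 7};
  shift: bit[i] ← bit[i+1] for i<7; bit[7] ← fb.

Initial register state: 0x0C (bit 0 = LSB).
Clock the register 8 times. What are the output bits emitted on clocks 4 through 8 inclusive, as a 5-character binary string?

reg_0 = 0x0C
clock 1: out=0, reg = 0x86
clock 2: out=0, reg = 0xC3
clock 3: out=1, reg = 0xE1
clock 4: out=1, reg = 0xF0
clock 5: out=0, reg = 0x78
clock 6: out=0, reg = 0x3C
clock 7: out=0, reg = 0x9E
clock 8: out=0, reg = 0x4F

10000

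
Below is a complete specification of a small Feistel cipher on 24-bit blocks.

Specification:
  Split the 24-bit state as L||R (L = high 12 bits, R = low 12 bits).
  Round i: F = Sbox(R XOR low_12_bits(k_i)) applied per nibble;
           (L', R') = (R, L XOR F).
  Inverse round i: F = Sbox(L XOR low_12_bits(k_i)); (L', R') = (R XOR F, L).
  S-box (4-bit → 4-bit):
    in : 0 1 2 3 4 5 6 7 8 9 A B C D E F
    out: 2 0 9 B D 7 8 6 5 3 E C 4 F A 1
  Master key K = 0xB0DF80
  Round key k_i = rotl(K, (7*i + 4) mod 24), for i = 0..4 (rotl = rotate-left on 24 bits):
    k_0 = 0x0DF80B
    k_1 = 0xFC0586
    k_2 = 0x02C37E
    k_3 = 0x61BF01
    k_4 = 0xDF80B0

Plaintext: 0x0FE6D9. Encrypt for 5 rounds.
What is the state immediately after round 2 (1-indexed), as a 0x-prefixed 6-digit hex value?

0xA07789

s_0 = plaintext = 0x0FE6D9
s_1 = Round(s_0, k_0) = 0x6D9A07
s_2 = Round(s_1, k_1) = 0xA07789
s_3 = Round(s_2, k_2) = 0x789711
s_4 = Round(s_3, k_3) = 0x71128B
s_5 = Round(s_4, k_4) = 0x28BEAD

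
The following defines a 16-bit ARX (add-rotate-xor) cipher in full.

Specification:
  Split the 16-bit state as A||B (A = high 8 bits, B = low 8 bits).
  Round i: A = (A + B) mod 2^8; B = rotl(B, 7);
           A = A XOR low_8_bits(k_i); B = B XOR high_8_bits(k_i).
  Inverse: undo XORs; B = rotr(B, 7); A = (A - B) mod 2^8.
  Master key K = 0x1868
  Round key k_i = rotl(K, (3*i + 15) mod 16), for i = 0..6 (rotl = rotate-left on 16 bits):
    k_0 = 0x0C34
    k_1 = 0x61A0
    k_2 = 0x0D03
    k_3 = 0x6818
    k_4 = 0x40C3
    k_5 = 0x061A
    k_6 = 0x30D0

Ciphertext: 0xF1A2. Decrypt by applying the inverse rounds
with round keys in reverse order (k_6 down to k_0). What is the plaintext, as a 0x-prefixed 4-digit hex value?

s_0 = ciphertext = 0xF1A2
s_1 = InvRound(s_0, k_6) = 0xFC25
s_2 = InvRound(s_1, k_5) = 0xA046
s_3 = InvRound(s_2, k_4) = 0x570C
s_4 = InvRound(s_3, k_3) = 0x87C8
s_5 = InvRound(s_4, k_2) = 0xF98B
s_6 = InvRound(s_5, k_1) = 0x84D5
s_7 = InvRound(s_6, k_0) = 0xFDB3

0xFDB3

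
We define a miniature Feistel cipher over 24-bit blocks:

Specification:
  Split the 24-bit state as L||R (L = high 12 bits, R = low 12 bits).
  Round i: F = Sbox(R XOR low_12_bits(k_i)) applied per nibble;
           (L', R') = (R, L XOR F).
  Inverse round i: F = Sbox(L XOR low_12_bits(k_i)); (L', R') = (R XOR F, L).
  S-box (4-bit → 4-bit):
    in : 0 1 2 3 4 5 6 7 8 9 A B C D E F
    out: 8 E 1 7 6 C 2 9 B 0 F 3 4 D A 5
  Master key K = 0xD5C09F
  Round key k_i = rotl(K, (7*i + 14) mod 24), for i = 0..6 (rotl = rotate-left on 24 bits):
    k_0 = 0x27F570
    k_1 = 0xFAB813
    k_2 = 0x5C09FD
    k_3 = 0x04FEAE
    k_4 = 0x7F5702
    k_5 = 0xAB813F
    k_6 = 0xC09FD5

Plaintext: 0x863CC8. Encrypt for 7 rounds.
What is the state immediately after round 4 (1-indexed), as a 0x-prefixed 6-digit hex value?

s_0 = plaintext = 0x863CC8
s_1 = Round(s_0, k_0) = 0xCC8858
s_2 = Round(s_1, k_1) = 0x8584AB
s_3 = Round(s_2, k_2) = 0x4AB59A
s_4 = Round(s_3, k_3) = 0x59A7DD
s_5 = Round(s_4, k_4) = 0x7DDD4F
s_6 = Round(s_5, k_5) = 0xD4F345
s_7 = Round(s_6, k_6) = 0x345947

0x59A7DD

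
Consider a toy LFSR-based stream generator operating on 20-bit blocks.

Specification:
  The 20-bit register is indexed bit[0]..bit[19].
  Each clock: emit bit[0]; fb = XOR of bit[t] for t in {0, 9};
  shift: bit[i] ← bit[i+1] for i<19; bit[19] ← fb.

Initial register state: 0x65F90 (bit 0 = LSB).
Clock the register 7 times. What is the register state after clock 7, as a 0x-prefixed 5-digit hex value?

reg_0 = 0x65F90
clock 1: out=0, reg = 0xB2FC8
clock 2: out=0, reg = 0xD97E4
clock 3: out=0, reg = 0xECBF2
clock 4: out=0, reg = 0xF65F9
clock 5: out=1, reg = 0xFB2FC
clock 6: out=0, reg = 0xFD97E
clock 7: out=0, reg = 0x7ECBF

0x7ECBF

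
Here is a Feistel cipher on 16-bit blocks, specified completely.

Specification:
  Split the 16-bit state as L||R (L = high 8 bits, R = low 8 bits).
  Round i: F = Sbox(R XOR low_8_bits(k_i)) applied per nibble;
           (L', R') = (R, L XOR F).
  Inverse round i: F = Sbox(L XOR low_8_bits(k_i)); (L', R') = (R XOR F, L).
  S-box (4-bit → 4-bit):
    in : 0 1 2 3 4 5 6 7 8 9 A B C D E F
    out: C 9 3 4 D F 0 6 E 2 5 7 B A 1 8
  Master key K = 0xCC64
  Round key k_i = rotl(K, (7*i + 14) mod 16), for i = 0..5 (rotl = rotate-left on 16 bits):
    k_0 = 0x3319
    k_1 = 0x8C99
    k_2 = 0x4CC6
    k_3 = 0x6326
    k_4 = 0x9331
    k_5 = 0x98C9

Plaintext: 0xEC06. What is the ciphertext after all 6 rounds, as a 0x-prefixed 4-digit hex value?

0x8642

s_0 = plaintext = 0xEC06
s_1 = Round(s_0, k_0) = 0x0674
s_2 = Round(s_1, k_1) = 0x741C
s_3 = Round(s_2, k_2) = 0x1CD1
s_4 = Round(s_3, k_3) = 0xD19A
s_5 = Round(s_4, k_4) = 0x9A86
s_6 = Round(s_5, k_5) = 0x8642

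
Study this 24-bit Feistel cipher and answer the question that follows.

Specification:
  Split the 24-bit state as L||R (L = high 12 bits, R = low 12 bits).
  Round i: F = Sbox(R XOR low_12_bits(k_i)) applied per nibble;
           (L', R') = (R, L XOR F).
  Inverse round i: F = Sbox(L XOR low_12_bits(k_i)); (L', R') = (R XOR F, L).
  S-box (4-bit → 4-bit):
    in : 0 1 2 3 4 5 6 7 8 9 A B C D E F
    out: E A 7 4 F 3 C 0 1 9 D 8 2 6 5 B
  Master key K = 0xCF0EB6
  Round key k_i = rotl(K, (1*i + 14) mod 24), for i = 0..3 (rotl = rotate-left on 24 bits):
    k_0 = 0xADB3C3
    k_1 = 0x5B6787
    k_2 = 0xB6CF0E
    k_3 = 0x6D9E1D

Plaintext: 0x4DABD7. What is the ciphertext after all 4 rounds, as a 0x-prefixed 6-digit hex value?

0x1B07B6

s_0 = plaintext = 0x4DABD7
s_1 = Round(s_0, k_0) = 0xBD7575
s_2 = Round(s_1, k_1) = 0x575C60
s_3 = Round(s_2, k_2) = 0xC601B0
s_4 = Round(s_3, k_3) = 0x1B07B6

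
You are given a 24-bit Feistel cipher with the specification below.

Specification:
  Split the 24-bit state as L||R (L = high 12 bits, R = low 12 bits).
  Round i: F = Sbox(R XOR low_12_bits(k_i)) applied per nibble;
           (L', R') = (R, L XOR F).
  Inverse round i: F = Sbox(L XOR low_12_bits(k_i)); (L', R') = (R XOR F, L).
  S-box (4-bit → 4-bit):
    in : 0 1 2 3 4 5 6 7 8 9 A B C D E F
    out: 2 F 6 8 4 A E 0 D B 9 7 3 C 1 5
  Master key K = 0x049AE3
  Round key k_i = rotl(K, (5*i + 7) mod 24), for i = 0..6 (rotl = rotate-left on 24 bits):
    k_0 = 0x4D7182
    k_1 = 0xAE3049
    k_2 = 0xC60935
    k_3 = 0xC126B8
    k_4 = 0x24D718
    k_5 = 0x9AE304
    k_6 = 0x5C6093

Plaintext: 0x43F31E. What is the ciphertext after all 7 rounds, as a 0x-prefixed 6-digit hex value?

s_0 = plaintext = 0x43F31E
s_1 = Round(s_0, k_0) = 0x31E28C
s_2 = Round(s_1, k_1) = 0x28C524
s_3 = Round(s_2, k_2) = 0x524173
s_4 = Round(s_3, k_3) = 0x173513
s_5 = Round(s_4, k_4) = 0x513754
s_6 = Round(s_5, k_5) = 0x7541B1
s_7 = Round(s_6, k_6) = 0x1B1832

0x1B1832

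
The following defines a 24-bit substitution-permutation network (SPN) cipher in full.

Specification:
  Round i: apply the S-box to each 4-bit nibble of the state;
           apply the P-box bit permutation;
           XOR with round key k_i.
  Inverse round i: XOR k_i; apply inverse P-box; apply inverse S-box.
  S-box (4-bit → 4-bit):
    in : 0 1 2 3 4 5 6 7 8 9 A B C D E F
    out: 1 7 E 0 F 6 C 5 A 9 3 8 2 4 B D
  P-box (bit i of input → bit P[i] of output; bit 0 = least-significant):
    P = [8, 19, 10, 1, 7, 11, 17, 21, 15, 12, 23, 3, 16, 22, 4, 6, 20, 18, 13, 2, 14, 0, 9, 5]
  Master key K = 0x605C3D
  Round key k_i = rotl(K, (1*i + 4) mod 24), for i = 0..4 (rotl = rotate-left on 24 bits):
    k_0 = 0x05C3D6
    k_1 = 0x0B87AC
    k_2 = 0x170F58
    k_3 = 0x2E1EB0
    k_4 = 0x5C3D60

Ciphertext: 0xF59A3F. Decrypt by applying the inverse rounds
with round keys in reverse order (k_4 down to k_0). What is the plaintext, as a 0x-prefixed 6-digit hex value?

s_0 = ciphertext = 0xF59A3F
s_1 = InvRound(s_0, k_4) = 0x56FFB4
s_2 = InvRound(s_1, k_3) = 0x0FC0BA
s_3 = InvRound(s_2, k_2) = 0xF0B0A4
s_4 = InvRound(s_3, k_1) = 0xD7A261
s_5 = InvRound(s_4, k_0) = 0xEF5D79

0xEF5D79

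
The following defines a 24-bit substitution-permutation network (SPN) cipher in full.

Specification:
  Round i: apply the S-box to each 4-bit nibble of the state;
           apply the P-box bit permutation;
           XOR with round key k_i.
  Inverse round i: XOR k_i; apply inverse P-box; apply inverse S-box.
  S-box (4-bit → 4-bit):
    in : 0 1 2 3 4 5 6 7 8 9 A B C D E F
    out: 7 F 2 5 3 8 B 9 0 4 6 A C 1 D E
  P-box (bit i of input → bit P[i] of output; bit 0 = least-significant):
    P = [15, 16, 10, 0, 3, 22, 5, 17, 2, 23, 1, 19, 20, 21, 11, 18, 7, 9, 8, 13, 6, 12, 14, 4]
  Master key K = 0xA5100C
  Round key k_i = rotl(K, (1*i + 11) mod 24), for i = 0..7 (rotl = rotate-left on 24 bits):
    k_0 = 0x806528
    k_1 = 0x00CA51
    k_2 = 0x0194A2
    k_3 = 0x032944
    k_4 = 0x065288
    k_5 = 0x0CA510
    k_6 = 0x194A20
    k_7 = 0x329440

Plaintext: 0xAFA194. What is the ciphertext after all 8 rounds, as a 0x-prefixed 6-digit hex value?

s_0 = plaintext = 0xAFA194
s_1 = Round(s_0, k_0) = 0x299E0E
s_2 = Round(s_1, k_1) = 0x48577E
s_3 = Round(s_2, k_2) = 0x0F00EF
s_4 = Round(s_3, k_3) = 0xB0562B
s_5 = Round(s_4, k_4) = 0xCB411D
s_6 = Round(s_5, k_5) = 0xF6472E
s_7 = Round(s_6, k_6) = 0x61BCB5
s_8 = Round(s_7, k_7) = 0x5CA793

0x5CA793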